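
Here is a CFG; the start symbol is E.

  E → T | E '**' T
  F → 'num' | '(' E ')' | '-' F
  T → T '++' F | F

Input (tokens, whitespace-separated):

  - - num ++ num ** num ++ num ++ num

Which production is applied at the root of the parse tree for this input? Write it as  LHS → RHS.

[E [E [T [T [F - [F - [F num]]]] ++ [F num]]] ** [T [T [T [F num]] ++ [F num]] ++ [F num]]]

E → E '**' T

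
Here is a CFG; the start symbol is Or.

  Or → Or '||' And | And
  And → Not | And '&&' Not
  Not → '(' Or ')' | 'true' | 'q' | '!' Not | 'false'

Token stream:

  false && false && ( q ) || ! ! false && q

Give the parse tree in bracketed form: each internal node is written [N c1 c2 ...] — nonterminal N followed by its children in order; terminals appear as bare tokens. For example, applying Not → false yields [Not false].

[Or [Or [And [And [And [Not false]] && [Not false]] && [Not ( [Or [And [Not q]]] )]]] || [And [And [Not ! [Not ! [Not false]]]] && [Not q]]]

Or
Or || And
And || And
And && Not || And
And && Not && Not || And
Not && Not && Not || And
false && Not && Not || And
false && false && Not || And
false && false && ( Or ) || And
false && false && ( And ) || And
false && false && ( Not ) || And
false && false && ( q ) || And
false && false && ( q ) || And && Not
false && false && ( q ) || Not && Not
false && false && ( q ) || ! Not && Not
false && false && ( q ) || ! ! Not && Not
false && false && ( q ) || ! ! false && Not
false && false && ( q ) || ! ! false && q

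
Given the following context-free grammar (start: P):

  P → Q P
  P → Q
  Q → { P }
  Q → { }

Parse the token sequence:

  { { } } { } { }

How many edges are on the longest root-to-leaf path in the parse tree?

4

[P [Q { [P [Q { }]] }] [P [Q { }] [P [Q { }]]]]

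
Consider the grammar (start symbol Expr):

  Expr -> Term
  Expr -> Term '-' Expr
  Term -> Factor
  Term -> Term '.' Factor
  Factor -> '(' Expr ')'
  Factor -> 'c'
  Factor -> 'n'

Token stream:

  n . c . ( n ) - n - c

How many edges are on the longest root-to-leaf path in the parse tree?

[Expr [Term [Term [Term [Factor n]] . [Factor c]] . [Factor ( [Expr [Term [Factor n]]] )]] - [Expr [Term [Factor n]] - [Expr [Term [Factor c]]]]]

6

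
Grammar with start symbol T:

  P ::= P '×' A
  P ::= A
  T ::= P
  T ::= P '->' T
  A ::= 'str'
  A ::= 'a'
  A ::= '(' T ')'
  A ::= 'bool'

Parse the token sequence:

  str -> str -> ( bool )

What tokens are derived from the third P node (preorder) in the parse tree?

( bool )

[T [P [A str]] -> [T [P [A str]] -> [T [P [A ( [T [P [A bool]]] )]]]]]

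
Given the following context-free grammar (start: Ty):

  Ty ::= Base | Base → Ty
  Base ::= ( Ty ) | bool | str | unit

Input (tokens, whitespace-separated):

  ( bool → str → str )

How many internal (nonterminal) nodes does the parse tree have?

8

[Ty [Base ( [Ty [Base bool] → [Ty [Base str] → [Ty [Base str]]]] )]]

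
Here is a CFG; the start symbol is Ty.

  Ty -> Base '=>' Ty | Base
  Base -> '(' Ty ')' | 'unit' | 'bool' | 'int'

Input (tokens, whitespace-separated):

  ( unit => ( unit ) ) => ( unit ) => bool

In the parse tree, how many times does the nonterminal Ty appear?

7

[Ty [Base ( [Ty [Base unit] => [Ty [Base ( [Ty [Base unit]] )]]] )] => [Ty [Base ( [Ty [Base unit]] )] => [Ty [Base bool]]]]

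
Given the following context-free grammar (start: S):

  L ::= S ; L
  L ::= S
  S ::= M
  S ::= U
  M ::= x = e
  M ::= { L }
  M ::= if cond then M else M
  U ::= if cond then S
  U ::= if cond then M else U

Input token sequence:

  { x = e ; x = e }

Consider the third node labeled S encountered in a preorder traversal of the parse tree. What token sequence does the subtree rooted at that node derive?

x = e

[S [M { [L [S [M x = e]] ; [L [S [M x = e]]]] }]]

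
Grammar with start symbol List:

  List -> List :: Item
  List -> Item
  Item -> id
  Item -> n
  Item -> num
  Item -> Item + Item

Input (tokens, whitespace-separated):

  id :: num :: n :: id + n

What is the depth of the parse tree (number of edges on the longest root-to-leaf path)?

[List [List [List [List [Item id]] :: [Item num]] :: [Item n]] :: [Item [Item id] + [Item n]]]

5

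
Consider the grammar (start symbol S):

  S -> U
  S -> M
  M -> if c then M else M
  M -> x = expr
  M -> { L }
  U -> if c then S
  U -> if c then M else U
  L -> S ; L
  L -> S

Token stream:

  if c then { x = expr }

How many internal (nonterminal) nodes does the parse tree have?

7

[S [U if c then [S [M { [L [S [M x = expr]]] }]]]]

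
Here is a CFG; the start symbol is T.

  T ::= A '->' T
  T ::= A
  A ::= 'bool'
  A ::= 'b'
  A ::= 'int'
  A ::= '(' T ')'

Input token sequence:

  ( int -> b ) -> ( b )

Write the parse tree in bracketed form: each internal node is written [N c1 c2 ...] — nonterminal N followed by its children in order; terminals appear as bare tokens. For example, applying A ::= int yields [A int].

[T [A ( [T [A int] -> [T [A b]]] )] -> [T [A ( [T [A b]] )]]]

T
A -> T
( T ) -> T
( A -> T ) -> T
( int -> T ) -> T
( int -> A ) -> T
( int -> b ) -> T
( int -> b ) -> A
( int -> b ) -> ( T )
( int -> b ) -> ( A )
( int -> b ) -> ( b )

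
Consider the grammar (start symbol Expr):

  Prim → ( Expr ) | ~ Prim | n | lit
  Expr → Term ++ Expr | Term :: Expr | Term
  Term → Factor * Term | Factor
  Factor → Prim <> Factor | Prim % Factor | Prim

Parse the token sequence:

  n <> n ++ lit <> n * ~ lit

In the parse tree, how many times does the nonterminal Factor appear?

[Expr [Term [Factor [Prim n] <> [Factor [Prim n]]]] ++ [Expr [Term [Factor [Prim lit] <> [Factor [Prim n]]] * [Term [Factor [Prim ~ [Prim lit]]]]]]]

5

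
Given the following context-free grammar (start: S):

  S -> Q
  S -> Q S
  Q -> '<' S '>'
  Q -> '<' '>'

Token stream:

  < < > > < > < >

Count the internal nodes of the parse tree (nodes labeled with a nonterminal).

[S [Q < [S [Q < >]] >] [S [Q < >] [S [Q < >]]]]

8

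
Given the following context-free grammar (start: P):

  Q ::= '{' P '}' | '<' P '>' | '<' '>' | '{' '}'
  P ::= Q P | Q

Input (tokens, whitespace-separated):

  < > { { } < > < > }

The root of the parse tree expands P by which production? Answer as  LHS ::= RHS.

P ::= Q P

[P [Q < >] [P [Q { [P [Q { }] [P [Q < >] [P [Q < >]]]] }]]]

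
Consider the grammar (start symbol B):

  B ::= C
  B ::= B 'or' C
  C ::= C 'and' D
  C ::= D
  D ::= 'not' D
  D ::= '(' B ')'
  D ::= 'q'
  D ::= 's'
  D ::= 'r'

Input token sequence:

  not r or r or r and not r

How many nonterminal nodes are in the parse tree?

[B [B [B [C [D not [D r]]]] or [C [D r]]] or [C [C [D r]] and [D not [D r]]]]

13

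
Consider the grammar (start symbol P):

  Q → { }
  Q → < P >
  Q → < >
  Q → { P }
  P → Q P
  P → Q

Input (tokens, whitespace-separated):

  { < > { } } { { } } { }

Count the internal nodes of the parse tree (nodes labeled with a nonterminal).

12

[P [Q { [P [Q < >] [P [Q { }]]] }] [P [Q { [P [Q { }]] }] [P [Q { }]]]]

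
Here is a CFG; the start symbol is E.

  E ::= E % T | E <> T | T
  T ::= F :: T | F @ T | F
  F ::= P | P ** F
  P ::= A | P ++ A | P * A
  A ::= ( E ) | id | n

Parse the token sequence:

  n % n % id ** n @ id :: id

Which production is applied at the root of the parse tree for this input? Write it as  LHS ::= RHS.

E ::= E % T

[E [E [E [T [F [P [A n]]]]] % [T [F [P [A n]]]]] % [T [F [P [A id]] ** [F [P [A n]]]] @ [T [F [P [A id]]] :: [T [F [P [A id]]]]]]]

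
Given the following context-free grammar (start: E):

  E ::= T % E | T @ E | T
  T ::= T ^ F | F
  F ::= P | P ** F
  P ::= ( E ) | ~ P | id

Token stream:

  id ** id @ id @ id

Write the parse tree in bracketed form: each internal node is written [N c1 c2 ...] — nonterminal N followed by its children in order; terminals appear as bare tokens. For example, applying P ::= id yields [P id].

[E [T [F [P id] ** [F [P id]]]] @ [E [T [F [P id]]] @ [E [T [F [P id]]]]]]

E
T @ E
F @ E
P ** F @ E
id ** F @ E
id ** P @ E
id ** id @ E
id ** id @ T @ E
id ** id @ F @ E
id ** id @ P @ E
id ** id @ id @ E
id ** id @ id @ T
id ** id @ id @ F
id ** id @ id @ P
id ** id @ id @ id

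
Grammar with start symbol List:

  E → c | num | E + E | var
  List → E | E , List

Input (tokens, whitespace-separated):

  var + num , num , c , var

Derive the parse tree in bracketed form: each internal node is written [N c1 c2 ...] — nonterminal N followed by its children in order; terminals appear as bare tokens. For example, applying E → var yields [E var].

List
E , List
E + E , List
var + E , List
var + num , List
var + num , E , List
var + num , num , List
var + num , num , E , List
var + num , num , c , List
var + num , num , c , E
var + num , num , c , var

[List [E [E var] + [E num]] , [List [E num] , [List [E c] , [List [E var]]]]]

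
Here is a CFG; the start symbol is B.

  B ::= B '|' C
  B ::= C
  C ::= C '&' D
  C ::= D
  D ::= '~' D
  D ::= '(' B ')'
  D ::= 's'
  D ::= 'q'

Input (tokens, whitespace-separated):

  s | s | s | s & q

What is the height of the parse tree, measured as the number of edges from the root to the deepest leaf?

6

[B [B [B [B [C [D s]]] | [C [D s]]] | [C [D s]]] | [C [C [D s]] & [D q]]]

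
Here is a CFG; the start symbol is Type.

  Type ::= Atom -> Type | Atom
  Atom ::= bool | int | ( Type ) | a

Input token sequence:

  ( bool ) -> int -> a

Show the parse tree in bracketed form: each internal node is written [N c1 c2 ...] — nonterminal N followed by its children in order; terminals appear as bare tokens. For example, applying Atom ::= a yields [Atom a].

[Type [Atom ( [Type [Atom bool]] )] -> [Type [Atom int] -> [Type [Atom a]]]]

Type
Atom -> Type
( Type ) -> Type
( Atom ) -> Type
( bool ) -> Type
( bool ) -> Atom -> Type
( bool ) -> int -> Type
( bool ) -> int -> Atom
( bool ) -> int -> a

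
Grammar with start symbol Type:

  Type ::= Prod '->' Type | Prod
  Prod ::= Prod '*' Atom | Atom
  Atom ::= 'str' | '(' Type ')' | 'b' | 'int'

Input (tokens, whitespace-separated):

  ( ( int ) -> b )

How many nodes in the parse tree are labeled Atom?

4

[Type [Prod [Atom ( [Type [Prod [Atom ( [Type [Prod [Atom int]]] )]] -> [Type [Prod [Atom b]]]] )]]]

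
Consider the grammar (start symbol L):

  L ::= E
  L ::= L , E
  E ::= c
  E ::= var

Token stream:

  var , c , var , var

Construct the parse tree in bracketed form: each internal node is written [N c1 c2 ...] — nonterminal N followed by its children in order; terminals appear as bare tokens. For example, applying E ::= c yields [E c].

[L [L [L [L [E var]] , [E c]] , [E var]] , [E var]]

L
L , E
L , E , E
L , E , E , E
E , E , E , E
var , E , E , E
var , c , E , E
var , c , var , E
var , c , var , var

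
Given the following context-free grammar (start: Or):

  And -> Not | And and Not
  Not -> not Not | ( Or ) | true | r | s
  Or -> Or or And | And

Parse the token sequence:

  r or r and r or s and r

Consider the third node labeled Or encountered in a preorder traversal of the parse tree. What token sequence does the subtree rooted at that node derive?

[Or [Or [Or [And [Not r]]] or [And [And [Not r]] and [Not r]]] or [And [And [Not s]] and [Not r]]]

r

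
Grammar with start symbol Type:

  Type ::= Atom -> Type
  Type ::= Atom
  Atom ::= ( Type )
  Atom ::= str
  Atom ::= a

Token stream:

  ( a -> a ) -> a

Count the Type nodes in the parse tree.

[Type [Atom ( [Type [Atom a] -> [Type [Atom a]]] )] -> [Type [Atom a]]]

4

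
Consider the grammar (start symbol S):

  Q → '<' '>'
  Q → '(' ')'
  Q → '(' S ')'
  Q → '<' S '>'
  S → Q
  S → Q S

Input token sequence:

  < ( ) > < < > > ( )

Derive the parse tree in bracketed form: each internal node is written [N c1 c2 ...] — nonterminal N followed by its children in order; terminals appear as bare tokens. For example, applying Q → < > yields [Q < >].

S
Q S
< S > S
< Q > S
< ( ) > S
< ( ) > Q S
< ( ) > < S > S
< ( ) > < Q > S
< ( ) > < < > > S
< ( ) > < < > > Q
< ( ) > < < > > ( )

[S [Q < [S [Q ( )]] >] [S [Q < [S [Q < >]] >] [S [Q ( )]]]]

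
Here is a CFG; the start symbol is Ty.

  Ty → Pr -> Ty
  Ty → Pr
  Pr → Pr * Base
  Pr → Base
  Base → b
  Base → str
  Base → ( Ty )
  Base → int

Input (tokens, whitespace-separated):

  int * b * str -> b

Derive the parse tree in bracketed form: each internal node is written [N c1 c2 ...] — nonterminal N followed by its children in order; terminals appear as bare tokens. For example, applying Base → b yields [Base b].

[Ty [Pr [Pr [Pr [Base int]] * [Base b]] * [Base str]] -> [Ty [Pr [Base b]]]]

Ty
Pr -> Ty
Pr * Base -> Ty
Pr * Base * Base -> Ty
Base * Base * Base -> Ty
int * Base * Base -> Ty
int * b * Base -> Ty
int * b * str -> Ty
int * b * str -> Pr
int * b * str -> Base
int * b * str -> b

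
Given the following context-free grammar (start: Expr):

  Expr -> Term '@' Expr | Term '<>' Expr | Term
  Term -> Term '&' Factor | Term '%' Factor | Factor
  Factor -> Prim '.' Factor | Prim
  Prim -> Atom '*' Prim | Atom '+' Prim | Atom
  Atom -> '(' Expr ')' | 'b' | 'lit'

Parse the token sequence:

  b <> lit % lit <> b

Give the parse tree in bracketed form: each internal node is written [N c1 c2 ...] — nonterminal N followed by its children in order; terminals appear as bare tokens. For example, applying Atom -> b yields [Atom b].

Expr
Term <> Expr
Factor <> Expr
Prim <> Expr
Atom <> Expr
b <> Expr
b <> Term <> Expr
b <> Term % Factor <> Expr
b <> Factor % Factor <> Expr
b <> Prim % Factor <> Expr
b <> Atom % Factor <> Expr
b <> lit % Factor <> Expr
b <> lit % Prim <> Expr
b <> lit % Atom <> Expr
b <> lit % lit <> Expr
b <> lit % lit <> Term
b <> lit % lit <> Factor
b <> lit % lit <> Prim
b <> lit % lit <> Atom
b <> lit % lit <> b

[Expr [Term [Factor [Prim [Atom b]]]] <> [Expr [Term [Term [Factor [Prim [Atom lit]]]] % [Factor [Prim [Atom lit]]]] <> [Expr [Term [Factor [Prim [Atom b]]]]]]]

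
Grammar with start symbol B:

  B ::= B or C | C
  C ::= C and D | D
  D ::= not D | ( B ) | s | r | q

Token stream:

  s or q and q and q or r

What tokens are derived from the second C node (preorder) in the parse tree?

[B [B [B [C [D s]]] or [C [C [C [D q]] and [D q]] and [D q]]] or [C [D r]]]

q and q and q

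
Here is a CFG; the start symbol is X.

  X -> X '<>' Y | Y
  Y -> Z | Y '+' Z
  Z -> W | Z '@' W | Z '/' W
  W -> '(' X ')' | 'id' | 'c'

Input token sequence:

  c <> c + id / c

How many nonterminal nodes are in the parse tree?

[X [X [Y [Z [W c]]]] <> [Y [Y [Z [W c]]] + [Z [Z [W id]] / [W c]]]]

13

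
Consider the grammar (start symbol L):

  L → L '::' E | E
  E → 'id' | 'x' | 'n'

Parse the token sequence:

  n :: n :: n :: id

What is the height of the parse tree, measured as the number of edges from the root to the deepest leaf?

5

[L [L [L [L [E n]] :: [E n]] :: [E n]] :: [E id]]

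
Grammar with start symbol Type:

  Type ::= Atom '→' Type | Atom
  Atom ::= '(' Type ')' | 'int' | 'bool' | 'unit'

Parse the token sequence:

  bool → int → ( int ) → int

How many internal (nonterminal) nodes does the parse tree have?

10

[Type [Atom bool] → [Type [Atom int] → [Type [Atom ( [Type [Atom int]] )] → [Type [Atom int]]]]]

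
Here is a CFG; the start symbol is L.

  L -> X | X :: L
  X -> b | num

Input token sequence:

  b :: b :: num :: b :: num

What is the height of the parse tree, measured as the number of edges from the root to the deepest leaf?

[L [X b] :: [L [X b] :: [L [X num] :: [L [X b] :: [L [X num]]]]]]

6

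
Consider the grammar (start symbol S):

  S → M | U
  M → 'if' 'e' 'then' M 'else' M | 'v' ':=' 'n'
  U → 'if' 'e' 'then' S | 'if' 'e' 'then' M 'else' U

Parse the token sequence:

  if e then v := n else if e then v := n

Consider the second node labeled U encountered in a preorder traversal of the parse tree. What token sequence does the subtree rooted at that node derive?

if e then v := n

[S [U if e then [M v := n] else [U if e then [S [M v := n]]]]]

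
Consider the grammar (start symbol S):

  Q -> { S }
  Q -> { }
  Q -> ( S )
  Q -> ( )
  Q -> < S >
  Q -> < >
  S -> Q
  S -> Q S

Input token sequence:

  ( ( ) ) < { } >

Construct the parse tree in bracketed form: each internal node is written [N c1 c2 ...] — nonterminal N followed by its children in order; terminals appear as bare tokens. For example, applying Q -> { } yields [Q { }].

S
Q S
( S ) S
( Q ) S
( ( ) ) S
( ( ) ) Q
( ( ) ) < S >
( ( ) ) < Q >
( ( ) ) < { } >

[S [Q ( [S [Q ( )]] )] [S [Q < [S [Q { }]] >]]]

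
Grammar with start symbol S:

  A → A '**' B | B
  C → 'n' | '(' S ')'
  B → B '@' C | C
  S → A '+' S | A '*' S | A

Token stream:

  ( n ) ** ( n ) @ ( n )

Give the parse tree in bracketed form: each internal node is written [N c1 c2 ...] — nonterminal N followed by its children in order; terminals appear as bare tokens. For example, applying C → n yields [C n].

[S [A [A [B [C ( [S [A [B [C n]]]] )]]] ** [B [B [C ( [S [A [B [C n]]]] )]] @ [C ( [S [A [B [C n]]]] )]]]]

S
A
A ** B
B ** B
C ** B
( S ) ** B
( A ) ** B
( B ) ** B
( C ) ** B
( n ) ** B
( n ) ** B @ C
( n ) ** C @ C
( n ) ** ( S ) @ C
( n ) ** ( A ) @ C
( n ) ** ( B ) @ C
( n ) ** ( C ) @ C
( n ) ** ( n ) @ C
( n ) ** ( n ) @ ( S )
( n ) ** ( n ) @ ( A )
( n ) ** ( n ) @ ( B )
( n ) ** ( n ) @ ( C )
( n ) ** ( n ) @ ( n )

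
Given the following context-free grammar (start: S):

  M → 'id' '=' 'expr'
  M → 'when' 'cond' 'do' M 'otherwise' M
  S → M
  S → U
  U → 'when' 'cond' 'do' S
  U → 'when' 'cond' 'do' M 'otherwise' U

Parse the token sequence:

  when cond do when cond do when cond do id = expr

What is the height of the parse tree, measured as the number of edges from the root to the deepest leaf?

8

[S [U when cond do [S [U when cond do [S [U when cond do [S [M id = expr]]]]]]]]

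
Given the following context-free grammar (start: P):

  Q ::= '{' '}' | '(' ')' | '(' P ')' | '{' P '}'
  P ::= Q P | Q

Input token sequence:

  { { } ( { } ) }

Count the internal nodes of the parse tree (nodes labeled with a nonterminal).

[P [Q { [P [Q { }] [P [Q ( [P [Q { }]] )]]] }]]

8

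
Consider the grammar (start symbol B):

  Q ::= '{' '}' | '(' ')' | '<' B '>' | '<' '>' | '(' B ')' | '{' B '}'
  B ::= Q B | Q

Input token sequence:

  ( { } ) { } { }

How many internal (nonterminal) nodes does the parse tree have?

8

[B [Q ( [B [Q { }]] )] [B [Q { }] [B [Q { }]]]]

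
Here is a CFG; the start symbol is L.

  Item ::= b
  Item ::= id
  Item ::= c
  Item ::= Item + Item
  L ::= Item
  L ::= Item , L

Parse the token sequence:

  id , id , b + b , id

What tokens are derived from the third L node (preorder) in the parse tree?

[L [Item id] , [L [Item id] , [L [Item [Item b] + [Item b]] , [L [Item id]]]]]

b + b , id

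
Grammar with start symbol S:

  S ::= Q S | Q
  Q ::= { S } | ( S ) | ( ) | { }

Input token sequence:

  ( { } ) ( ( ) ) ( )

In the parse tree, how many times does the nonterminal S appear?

[S [Q ( [S [Q { }]] )] [S [Q ( [S [Q ( )]] )] [S [Q ( )]]]]

5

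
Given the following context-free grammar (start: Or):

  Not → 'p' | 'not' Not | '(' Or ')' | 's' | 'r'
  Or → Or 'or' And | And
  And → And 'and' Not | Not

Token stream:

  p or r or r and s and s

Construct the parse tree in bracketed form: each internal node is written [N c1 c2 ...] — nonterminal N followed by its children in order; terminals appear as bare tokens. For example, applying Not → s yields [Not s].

[Or [Or [Or [And [Not p]]] or [And [Not r]]] or [And [And [And [Not r]] and [Not s]] and [Not s]]]

Or
Or or And
Or or And or And
And or And or And
Not or And or And
p or And or And
p or Not or And
p or r or And
p or r or And and Not
p or r or And and Not and Not
p or r or Not and Not and Not
p or r or r and Not and Not
p or r or r and s and Not
p or r or r and s and s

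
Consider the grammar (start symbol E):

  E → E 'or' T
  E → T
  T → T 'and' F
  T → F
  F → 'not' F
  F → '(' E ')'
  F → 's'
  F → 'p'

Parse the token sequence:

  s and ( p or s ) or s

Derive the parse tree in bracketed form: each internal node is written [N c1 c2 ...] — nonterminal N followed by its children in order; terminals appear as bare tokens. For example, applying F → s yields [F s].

[E [E [T [T [F s]] and [F ( [E [E [T [F p]]] or [T [F s]]] )]]] or [T [F s]]]

E
E or T
T or T
T and F or T
F and F or T
s and F or T
s and ( E ) or T
s and ( E or T ) or T
s and ( T or T ) or T
s and ( F or T ) or T
s and ( p or T ) or T
s and ( p or F ) or T
s and ( p or s ) or T
s and ( p or s ) or F
s and ( p or s ) or s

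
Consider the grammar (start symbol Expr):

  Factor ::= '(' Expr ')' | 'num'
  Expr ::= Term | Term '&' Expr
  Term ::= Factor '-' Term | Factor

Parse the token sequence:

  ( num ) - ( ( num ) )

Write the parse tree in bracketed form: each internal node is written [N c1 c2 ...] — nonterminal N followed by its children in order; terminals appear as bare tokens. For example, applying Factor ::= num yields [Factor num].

Expr
Term
Factor - Term
( Expr ) - Term
( Term ) - Term
( Factor ) - Term
( num ) - Term
( num ) - Factor
( num ) - ( Expr )
( num ) - ( Term )
( num ) - ( Factor )
( num ) - ( ( Expr ) )
( num ) - ( ( Term ) )
( num ) - ( ( Factor ) )
( num ) - ( ( num ) )

[Expr [Term [Factor ( [Expr [Term [Factor num]]] )] - [Term [Factor ( [Expr [Term [Factor ( [Expr [Term [Factor num]]] )]]] )]]]]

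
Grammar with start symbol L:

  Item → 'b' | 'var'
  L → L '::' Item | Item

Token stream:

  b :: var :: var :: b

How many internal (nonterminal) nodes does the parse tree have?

[L [L [L [L [Item b]] :: [Item var]] :: [Item var]] :: [Item b]]

8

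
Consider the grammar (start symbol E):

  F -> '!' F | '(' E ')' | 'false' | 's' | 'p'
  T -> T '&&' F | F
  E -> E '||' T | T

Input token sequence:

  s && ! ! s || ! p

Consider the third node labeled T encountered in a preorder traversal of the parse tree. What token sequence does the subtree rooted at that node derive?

[E [E [T [T [F s]] && [F ! [F ! [F s]]]]] || [T [F ! [F p]]]]

! p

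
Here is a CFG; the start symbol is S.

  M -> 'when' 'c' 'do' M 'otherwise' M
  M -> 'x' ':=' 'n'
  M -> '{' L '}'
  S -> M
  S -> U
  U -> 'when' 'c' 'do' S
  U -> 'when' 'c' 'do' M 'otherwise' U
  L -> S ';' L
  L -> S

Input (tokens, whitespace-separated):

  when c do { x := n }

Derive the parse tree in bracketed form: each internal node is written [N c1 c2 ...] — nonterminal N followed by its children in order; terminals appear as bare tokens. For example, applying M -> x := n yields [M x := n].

[S [U when c do [S [M { [L [S [M x := n]]] }]]]]

S
U
when c do S
when c do M
when c do { L }
when c do { S }
when c do { M }
when c do { x := n }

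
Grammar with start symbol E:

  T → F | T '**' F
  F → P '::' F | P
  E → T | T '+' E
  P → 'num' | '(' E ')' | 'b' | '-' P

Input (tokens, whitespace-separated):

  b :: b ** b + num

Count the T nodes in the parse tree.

3

[E [T [T [F [P b] :: [F [P b]]]] ** [F [P b]]] + [E [T [F [P num]]]]]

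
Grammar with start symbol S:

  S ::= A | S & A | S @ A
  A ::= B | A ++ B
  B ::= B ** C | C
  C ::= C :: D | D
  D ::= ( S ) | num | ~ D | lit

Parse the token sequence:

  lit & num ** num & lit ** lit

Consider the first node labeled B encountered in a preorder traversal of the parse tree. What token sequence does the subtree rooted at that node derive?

lit

[S [S [S [A [B [C [D lit]]]]] & [A [B [B [C [D num]]] ** [C [D num]]]]] & [A [B [B [C [D lit]]] ** [C [D lit]]]]]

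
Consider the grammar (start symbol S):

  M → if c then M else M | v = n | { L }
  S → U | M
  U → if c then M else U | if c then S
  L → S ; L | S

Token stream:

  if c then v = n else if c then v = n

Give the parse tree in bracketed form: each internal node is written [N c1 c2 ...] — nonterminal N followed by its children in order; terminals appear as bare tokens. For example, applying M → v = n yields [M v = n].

S
U
if c then M else U
if c then v = n else U
if c then v = n else if c then S
if c then v = n else if c then M
if c then v = n else if c then v = n

[S [U if c then [M v = n] else [U if c then [S [M v = n]]]]]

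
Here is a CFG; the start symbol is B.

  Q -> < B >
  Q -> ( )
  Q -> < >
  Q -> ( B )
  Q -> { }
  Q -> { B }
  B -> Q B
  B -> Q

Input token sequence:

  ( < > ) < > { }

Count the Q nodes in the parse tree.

4

[B [Q ( [B [Q < >]] )] [B [Q < >] [B [Q { }]]]]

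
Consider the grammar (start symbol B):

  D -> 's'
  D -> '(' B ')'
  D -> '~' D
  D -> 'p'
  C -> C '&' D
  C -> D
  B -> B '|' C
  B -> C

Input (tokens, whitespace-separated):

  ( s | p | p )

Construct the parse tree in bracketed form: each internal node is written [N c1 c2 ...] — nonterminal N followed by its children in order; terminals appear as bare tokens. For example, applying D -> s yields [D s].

[B [C [D ( [B [B [B [C [D s]]] | [C [D p]]] | [C [D p]]] )]]]

B
C
D
( B )
( B | C )
( B | C | C )
( C | C | C )
( D | C | C )
( s | C | C )
( s | D | C )
( s | p | C )
( s | p | D )
( s | p | p )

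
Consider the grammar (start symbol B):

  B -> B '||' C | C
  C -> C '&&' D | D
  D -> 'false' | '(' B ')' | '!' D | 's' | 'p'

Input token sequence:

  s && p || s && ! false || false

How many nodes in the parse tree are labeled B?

3

[B [B [B [C [C [D s]] && [D p]]] || [C [C [D s]] && [D ! [D false]]]] || [C [D false]]]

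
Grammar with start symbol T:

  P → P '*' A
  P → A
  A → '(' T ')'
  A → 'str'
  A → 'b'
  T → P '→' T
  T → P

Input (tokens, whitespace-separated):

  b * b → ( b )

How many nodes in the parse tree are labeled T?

[T [P [P [A b]] * [A b]] → [T [P [A ( [T [P [A b]]] )]]]]

3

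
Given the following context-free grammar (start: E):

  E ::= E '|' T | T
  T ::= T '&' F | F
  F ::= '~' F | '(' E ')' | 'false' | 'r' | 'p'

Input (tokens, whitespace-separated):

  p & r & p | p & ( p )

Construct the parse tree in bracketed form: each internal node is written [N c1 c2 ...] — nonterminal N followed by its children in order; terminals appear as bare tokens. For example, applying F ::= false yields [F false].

E
E | T
T | T
T & F | T
T & F & F | T
F & F & F | T
p & F & F | T
p & r & F | T
p & r & p | T
p & r & p | T & F
p & r & p | F & F
p & r & p | p & F
p & r & p | p & ( E )
p & r & p | p & ( T )
p & r & p | p & ( F )
p & r & p | p & ( p )

[E [E [T [T [T [F p]] & [F r]] & [F p]]] | [T [T [F p]] & [F ( [E [T [F p]]] )]]]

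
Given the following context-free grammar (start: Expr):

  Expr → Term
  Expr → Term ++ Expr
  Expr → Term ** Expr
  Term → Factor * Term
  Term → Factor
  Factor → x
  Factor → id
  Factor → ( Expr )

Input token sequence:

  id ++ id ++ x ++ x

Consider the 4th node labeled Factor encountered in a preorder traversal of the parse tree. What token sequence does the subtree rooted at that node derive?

[Expr [Term [Factor id]] ++ [Expr [Term [Factor id]] ++ [Expr [Term [Factor x]] ++ [Expr [Term [Factor x]]]]]]

x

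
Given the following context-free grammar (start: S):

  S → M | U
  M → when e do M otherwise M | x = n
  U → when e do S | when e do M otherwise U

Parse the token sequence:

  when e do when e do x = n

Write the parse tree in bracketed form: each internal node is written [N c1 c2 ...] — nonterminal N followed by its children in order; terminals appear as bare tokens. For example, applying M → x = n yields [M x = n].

[S [U when e do [S [U when e do [S [M x = n]]]]]]

S
U
when e do S
when e do U
when e do when e do S
when e do when e do M
when e do when e do x = n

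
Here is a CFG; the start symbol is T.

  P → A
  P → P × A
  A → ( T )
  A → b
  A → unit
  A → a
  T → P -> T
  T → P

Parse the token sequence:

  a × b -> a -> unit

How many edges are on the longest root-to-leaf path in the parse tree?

[T [P [P [A a]] × [A b]] -> [T [P [A a]] -> [T [P [A unit]]]]]

5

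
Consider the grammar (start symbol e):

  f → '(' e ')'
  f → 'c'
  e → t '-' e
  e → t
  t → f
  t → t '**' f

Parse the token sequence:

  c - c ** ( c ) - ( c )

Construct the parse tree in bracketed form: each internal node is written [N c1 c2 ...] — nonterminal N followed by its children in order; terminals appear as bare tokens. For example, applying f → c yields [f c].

[e [t [f c]] - [e [t [t [f c]] ** [f ( [e [t [f c]]] )]] - [e [t [f ( [e [t [f c]]] )]]]]]

e
t - e
f - e
c - e
c - t - e
c - t ** f - e
c - f ** f - e
c - c ** f - e
c - c ** ( e ) - e
c - c ** ( t ) - e
c - c ** ( f ) - e
c - c ** ( c ) - e
c - c ** ( c ) - t
c - c ** ( c ) - f
c - c ** ( c ) - ( e )
c - c ** ( c ) - ( t )
c - c ** ( c ) - ( f )
c - c ** ( c ) - ( c )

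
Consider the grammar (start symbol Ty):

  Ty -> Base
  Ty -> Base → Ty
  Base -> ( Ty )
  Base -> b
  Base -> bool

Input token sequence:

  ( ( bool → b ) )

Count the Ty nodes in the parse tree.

[Ty [Base ( [Ty [Base ( [Ty [Base bool] → [Ty [Base b]]] )]] )]]

4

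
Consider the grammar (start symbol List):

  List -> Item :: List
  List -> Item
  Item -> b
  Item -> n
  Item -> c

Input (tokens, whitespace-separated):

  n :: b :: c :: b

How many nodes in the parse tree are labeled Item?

4

[List [Item n] :: [List [Item b] :: [List [Item c] :: [List [Item b]]]]]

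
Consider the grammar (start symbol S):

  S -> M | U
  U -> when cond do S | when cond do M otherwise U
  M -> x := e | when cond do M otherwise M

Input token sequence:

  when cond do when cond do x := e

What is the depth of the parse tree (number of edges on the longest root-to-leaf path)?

6

[S [U when cond do [S [U when cond do [S [M x := e]]]]]]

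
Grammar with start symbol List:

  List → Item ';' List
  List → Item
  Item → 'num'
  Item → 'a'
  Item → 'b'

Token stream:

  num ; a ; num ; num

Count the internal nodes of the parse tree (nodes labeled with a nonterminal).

[List [Item num] ; [List [Item a] ; [List [Item num] ; [List [Item num]]]]]

8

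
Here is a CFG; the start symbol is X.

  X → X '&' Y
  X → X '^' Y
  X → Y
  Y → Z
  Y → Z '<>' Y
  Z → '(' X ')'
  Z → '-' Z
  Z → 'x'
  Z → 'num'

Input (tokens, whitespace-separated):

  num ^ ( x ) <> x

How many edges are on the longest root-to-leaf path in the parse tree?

6

[X [X [Y [Z num]]] ^ [Y [Z ( [X [Y [Z x]]] )] <> [Y [Z x]]]]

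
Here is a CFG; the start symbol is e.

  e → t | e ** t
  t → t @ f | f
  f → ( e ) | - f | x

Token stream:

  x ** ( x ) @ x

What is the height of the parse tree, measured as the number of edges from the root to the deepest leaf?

[e [e [t [f x]]] ** [t [t [f ( [e [t [f x]]] )]] @ [f x]]]

7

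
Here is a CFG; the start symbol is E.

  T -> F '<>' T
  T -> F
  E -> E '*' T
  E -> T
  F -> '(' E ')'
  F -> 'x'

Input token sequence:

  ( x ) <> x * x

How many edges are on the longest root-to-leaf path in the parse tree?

[E [E [T [F ( [E [T [F x]]] )] <> [T [F x]]]] * [T [F x]]]

7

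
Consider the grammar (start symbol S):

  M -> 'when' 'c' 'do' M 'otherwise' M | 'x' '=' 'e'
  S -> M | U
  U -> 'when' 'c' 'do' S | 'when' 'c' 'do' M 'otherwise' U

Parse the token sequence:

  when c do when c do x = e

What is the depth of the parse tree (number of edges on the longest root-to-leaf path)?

6

[S [U when c do [S [U when c do [S [M x = e]]]]]]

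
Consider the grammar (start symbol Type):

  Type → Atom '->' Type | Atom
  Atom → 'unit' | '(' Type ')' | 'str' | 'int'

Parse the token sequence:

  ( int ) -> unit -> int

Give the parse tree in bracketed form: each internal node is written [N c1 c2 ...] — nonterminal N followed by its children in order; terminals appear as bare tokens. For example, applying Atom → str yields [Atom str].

Type
Atom -> Type
( Type ) -> Type
( Atom ) -> Type
( int ) -> Type
( int ) -> Atom -> Type
( int ) -> unit -> Type
( int ) -> unit -> Atom
( int ) -> unit -> int

[Type [Atom ( [Type [Atom int]] )] -> [Type [Atom unit] -> [Type [Atom int]]]]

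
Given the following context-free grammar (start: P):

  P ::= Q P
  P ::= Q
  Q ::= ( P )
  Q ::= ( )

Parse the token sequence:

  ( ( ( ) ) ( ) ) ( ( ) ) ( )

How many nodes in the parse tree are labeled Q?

7

[P [Q ( [P [Q ( [P [Q ( )]] )] [P [Q ( )]]] )] [P [Q ( [P [Q ( )]] )] [P [Q ( )]]]]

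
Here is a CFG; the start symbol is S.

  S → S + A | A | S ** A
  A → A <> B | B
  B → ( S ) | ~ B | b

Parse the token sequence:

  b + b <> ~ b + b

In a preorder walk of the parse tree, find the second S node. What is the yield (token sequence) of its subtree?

[S [S [S [A [B b]]] + [A [A [B b]] <> [B ~ [B b]]]] + [A [B b]]]

b + b <> ~ b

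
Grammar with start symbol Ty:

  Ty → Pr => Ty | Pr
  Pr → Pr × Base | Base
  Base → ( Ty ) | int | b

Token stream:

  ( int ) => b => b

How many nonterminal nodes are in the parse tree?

[Ty [Pr [Base ( [Ty [Pr [Base int]]] )]] => [Ty [Pr [Base b]] => [Ty [Pr [Base b]]]]]

12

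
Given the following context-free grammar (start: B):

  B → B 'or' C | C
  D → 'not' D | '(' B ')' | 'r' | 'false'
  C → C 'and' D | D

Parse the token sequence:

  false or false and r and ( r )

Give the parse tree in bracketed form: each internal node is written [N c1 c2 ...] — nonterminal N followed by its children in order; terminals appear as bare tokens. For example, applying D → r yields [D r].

[B [B [C [D false]]] or [C [C [C [D false]] and [D r]] and [D ( [B [C [D r]]] )]]]

B
B or C
C or C
D or C
false or C
false or C and D
false or C and D and D
false or D and D and D
false or false and D and D
false or false and r and D
false or false and r and ( B )
false or false and r and ( C )
false or false and r and ( D )
false or false and r and ( r )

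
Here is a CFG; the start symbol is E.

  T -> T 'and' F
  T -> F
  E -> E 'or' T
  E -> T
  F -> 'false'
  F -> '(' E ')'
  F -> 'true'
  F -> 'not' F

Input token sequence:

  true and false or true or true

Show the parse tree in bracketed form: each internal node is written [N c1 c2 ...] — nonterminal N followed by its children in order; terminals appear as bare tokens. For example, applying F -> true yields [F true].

E
E or T
E or T or T
T or T or T
T and F or T or T
F and F or T or T
true and F or T or T
true and false or T or T
true and false or F or T
true and false or true or T
true and false or true or F
true and false or true or true

[E [E [E [T [T [F true]] and [F false]]] or [T [F true]]] or [T [F true]]]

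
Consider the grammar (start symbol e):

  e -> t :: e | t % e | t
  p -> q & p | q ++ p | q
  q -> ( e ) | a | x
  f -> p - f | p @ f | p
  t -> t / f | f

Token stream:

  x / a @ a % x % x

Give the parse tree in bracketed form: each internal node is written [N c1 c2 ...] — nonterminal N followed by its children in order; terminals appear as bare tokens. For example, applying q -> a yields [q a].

e
t % e
t / f % e
f / f % e
p / f % e
q / f % e
x / f % e
x / p @ f % e
x / q @ f % e
x / a @ f % e
x / a @ p % e
x / a @ q % e
x / a @ a % e
x / a @ a % t % e
x / a @ a % f % e
x / a @ a % p % e
x / a @ a % q % e
x / a @ a % x % e
x / a @ a % x % t
x / a @ a % x % f
x / a @ a % x % p
x / a @ a % x % q
x / a @ a % x % x

[e [t [t [f [p [q x]]]] / [f [p [q a]] @ [f [p [q a]]]]] % [e [t [f [p [q x]]]] % [e [t [f [p [q x]]]]]]]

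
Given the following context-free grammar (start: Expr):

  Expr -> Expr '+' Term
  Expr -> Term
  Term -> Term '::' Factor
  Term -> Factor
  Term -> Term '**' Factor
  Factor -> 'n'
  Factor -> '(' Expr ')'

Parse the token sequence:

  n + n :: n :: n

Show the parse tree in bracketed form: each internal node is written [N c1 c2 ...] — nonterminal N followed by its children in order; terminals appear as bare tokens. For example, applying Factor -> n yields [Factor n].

[Expr [Expr [Term [Factor n]]] + [Term [Term [Term [Factor n]] :: [Factor n]] :: [Factor n]]]

Expr
Expr + Term
Term + Term
Factor + Term
n + Term
n + Term :: Factor
n + Term :: Factor :: Factor
n + Factor :: Factor :: Factor
n + n :: Factor :: Factor
n + n :: n :: Factor
n + n :: n :: n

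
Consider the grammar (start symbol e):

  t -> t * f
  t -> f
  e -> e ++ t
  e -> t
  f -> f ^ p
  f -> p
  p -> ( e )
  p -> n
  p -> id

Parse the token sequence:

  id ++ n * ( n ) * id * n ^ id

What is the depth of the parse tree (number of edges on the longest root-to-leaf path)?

10

[e [e [t [f [p id]]]] ++ [t [t [t [t [f [p n]]] * [f [p ( [e [t [f [p n]]]] )]]] * [f [p id]]] * [f [f [p n]] ^ [p id]]]]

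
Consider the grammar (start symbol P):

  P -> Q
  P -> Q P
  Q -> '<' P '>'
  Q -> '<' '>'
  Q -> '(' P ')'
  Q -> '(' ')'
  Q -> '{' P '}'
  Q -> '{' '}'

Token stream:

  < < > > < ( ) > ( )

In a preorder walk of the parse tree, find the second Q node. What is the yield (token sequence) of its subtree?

[P [Q < [P [Q < >]] >] [P [Q < [P [Q ( )]] >] [P [Q ( )]]]]

< >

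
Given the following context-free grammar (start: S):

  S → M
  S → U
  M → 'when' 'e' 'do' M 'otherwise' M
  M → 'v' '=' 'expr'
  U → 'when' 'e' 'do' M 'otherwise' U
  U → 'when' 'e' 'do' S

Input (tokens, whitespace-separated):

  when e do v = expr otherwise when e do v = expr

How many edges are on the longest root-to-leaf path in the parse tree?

[S [U when e do [M v = expr] otherwise [U when e do [S [M v = expr]]]]]

5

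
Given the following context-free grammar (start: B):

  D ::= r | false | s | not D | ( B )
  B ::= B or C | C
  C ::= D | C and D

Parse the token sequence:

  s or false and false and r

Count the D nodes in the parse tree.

[B [B [C [D s]]] or [C [C [C [D false]] and [D false]] and [D r]]]

4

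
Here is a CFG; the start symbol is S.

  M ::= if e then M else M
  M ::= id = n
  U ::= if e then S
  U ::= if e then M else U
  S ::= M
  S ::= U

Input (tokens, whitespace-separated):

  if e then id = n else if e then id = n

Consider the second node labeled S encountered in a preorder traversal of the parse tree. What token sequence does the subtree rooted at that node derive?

id = n

[S [U if e then [M id = n] else [U if e then [S [M id = n]]]]]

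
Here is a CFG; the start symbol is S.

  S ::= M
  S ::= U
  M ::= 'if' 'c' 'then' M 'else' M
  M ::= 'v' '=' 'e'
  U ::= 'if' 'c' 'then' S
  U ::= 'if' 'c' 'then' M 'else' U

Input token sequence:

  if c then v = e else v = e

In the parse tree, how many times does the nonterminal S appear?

1

[S [M if c then [M v = e] else [M v = e]]]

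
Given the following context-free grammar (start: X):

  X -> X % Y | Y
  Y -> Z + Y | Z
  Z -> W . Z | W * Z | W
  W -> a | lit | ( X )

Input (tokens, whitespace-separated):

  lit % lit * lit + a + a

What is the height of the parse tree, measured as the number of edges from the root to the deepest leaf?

[X [X [Y [Z [W lit]]]] % [Y [Z [W lit] * [Z [W lit]]] + [Y [Z [W a]] + [Y [Z [W a]]]]]]

6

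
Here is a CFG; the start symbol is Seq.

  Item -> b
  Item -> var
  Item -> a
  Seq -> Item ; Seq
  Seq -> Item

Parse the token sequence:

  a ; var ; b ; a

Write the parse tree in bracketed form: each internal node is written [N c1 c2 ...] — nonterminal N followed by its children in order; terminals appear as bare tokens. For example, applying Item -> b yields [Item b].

Seq
Item ; Seq
a ; Seq
a ; Item ; Seq
a ; var ; Seq
a ; var ; Item ; Seq
a ; var ; b ; Seq
a ; var ; b ; Item
a ; var ; b ; a

[Seq [Item a] ; [Seq [Item var] ; [Seq [Item b] ; [Seq [Item a]]]]]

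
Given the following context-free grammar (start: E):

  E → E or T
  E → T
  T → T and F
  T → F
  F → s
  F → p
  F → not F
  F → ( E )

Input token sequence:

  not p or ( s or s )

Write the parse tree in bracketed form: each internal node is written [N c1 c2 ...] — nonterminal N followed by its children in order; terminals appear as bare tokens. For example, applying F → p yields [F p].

[E [E [T [F not [F p]]]] or [T [F ( [E [E [T [F s]]] or [T [F s]]] )]]]

E
E or T
T or T
F or T
not F or T
not p or T
not p or F
not p or ( E )
not p or ( E or T )
not p or ( T or T )
not p or ( F or T )
not p or ( s or T )
not p or ( s or F )
not p or ( s or s )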